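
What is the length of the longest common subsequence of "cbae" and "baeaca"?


LCS of "cbae" and "baeaca"
DP table:
           b    a    e    a    c    a
      0    0    0    0    0    0    0
  c   0    0    0    0    0    1    1
  b   0    1    1    1    1    1    1
  a   0    1    2    2    2    2    2
  e   0    1    2    3    3    3    3
LCS length = dp[4][6] = 3

3


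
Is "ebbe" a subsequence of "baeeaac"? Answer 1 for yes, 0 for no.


Check if "ebbe" is a subsequence of "baeeaac"
Greedy scan:
  Position 0 ('b'): no match needed
  Position 1 ('a'): no match needed
  Position 2 ('e'): matches sub[0] = 'e'
  Position 3 ('e'): no match needed
  Position 4 ('a'): no match needed
  Position 5 ('a'): no match needed
  Position 6 ('c'): no match needed
Only matched 1/4 characters => not a subsequence

0


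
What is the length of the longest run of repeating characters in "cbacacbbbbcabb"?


Input: "cbacacbbbbcabb"
Scanning for longest run:
  Position 1 ('b'): new char, reset run to 1
  Position 2 ('a'): new char, reset run to 1
  Position 3 ('c'): new char, reset run to 1
  Position 4 ('a'): new char, reset run to 1
  Position 5 ('c'): new char, reset run to 1
  Position 6 ('b'): new char, reset run to 1
  Position 7 ('b'): continues run of 'b', length=2
  Position 8 ('b'): continues run of 'b', length=3
  Position 9 ('b'): continues run of 'b', length=4
  Position 10 ('c'): new char, reset run to 1
  Position 11 ('a'): new char, reset run to 1
  Position 12 ('b'): new char, reset run to 1
  Position 13 ('b'): continues run of 'b', length=2
Longest run: 'b' with length 4

4


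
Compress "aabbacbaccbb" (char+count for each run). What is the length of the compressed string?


Input: aabbacbaccbb
Runs:
  'a' x 2 => "a2"
  'b' x 2 => "b2"
  'a' x 1 => "a1"
  'c' x 1 => "c1"
  'b' x 1 => "b1"
  'a' x 1 => "a1"
  'c' x 2 => "c2"
  'b' x 2 => "b2"
Compressed: "a2b2a1c1b1a1c2b2"
Compressed length: 16

16


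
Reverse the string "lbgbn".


Input: lbgbn
Reading characters right to left:
  Position 4: 'n'
  Position 3: 'b'
  Position 2: 'g'
  Position 1: 'b'
  Position 0: 'l'
Reversed: nbgbl

nbgbl


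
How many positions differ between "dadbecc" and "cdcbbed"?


Comparing "dadbecc" and "cdcbbed" position by position:
  Position 0: 'd' vs 'c' => DIFFER
  Position 1: 'a' vs 'd' => DIFFER
  Position 2: 'd' vs 'c' => DIFFER
  Position 3: 'b' vs 'b' => same
  Position 4: 'e' vs 'b' => DIFFER
  Position 5: 'c' vs 'e' => DIFFER
  Position 6: 'c' vs 'd' => DIFFER
Positions that differ: 6

6


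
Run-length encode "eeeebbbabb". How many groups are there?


Input: eeeebbbabb
Scanning for consecutive runs:
  Group 1: 'e' x 4 (positions 0-3)
  Group 2: 'b' x 3 (positions 4-6)
  Group 3: 'a' x 1 (positions 7-7)
  Group 4: 'b' x 2 (positions 8-9)
Total groups: 4

4


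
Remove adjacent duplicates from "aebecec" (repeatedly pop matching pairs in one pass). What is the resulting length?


Input: aebecec
Stack-based adjacent duplicate removal:
  Read 'a': push. Stack: a
  Read 'e': push. Stack: ae
  Read 'b': push. Stack: aeb
  Read 'e': push. Stack: aebe
  Read 'c': push. Stack: aebec
  Read 'e': push. Stack: aebece
  Read 'c': push. Stack: aebecec
Final stack: "aebecec" (length 7)

7


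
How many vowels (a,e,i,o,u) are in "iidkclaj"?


Input: iidkclaj
Checking each character:
  'i' at position 0: vowel (running total: 1)
  'i' at position 1: vowel (running total: 2)
  'd' at position 2: consonant
  'k' at position 3: consonant
  'c' at position 4: consonant
  'l' at position 5: consonant
  'a' at position 6: vowel (running total: 3)
  'j' at position 7: consonant
Total vowels: 3

3


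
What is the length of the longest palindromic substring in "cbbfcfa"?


Input: "cbbfcfa"
Checking substrings for palindromes:
  [3:6] "fcf" (len 3) => palindrome
  [1:3] "bb" (len 2) => palindrome
Longest palindromic substring: "fcf" with length 3

3


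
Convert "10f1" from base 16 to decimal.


Input: "10f1" in base 16
Positional expansion:
  Digit '1' (value 1) x 16^3 = 4096
  Digit '0' (value 0) x 16^2 = 0
  Digit 'f' (value 15) x 16^1 = 240
  Digit '1' (value 1) x 16^0 = 1
Sum = 4337

4337


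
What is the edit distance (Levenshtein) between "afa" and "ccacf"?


Computing edit distance: "afa" -> "ccacf"
DP table:
           c    c    a    c    f
      0    1    2    3    4    5
  a   1    1    2    2    3    4
  f   2    2    2    3    3    3
  a   3    3    3    2    3    4
Edit distance = dp[3][5] = 4

4


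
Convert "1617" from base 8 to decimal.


Input: "1617" in base 8
Positional expansion:
  Digit '1' (value 1) x 8^3 = 512
  Digit '6' (value 6) x 8^2 = 384
  Digit '1' (value 1) x 8^1 = 8
  Digit '7' (value 7) x 8^0 = 7
Sum = 911

911


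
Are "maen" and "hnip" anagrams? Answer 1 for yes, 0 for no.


Strings: "maen", "hnip"
Sorted first:  aemn
Sorted second: hinp
Differ at position 0: 'a' vs 'h' => not anagrams

0


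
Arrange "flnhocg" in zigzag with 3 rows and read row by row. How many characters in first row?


Zigzag "flnhocg" into 3 rows:
Placing characters:
  'f' => row 0
  'l' => row 1
  'n' => row 2
  'h' => row 1
  'o' => row 0
  'c' => row 1
  'g' => row 2
Rows:
  Row 0: "fo"
  Row 1: "lhc"
  Row 2: "ng"
First row length: 2

2


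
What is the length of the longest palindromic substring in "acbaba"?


Input: "acbaba"
Checking substrings for palindromes:
  [2:5] "bab" (len 3) => palindrome
  [3:6] "aba" (len 3) => palindrome
Longest palindromic substring: "bab" with length 3

3


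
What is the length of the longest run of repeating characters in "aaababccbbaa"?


Input: "aaababccbbaa"
Scanning for longest run:
  Position 1 ('a'): continues run of 'a', length=2
  Position 2 ('a'): continues run of 'a', length=3
  Position 3 ('b'): new char, reset run to 1
  Position 4 ('a'): new char, reset run to 1
  Position 5 ('b'): new char, reset run to 1
  Position 6 ('c'): new char, reset run to 1
  Position 7 ('c'): continues run of 'c', length=2
  Position 8 ('b'): new char, reset run to 1
  Position 9 ('b'): continues run of 'b', length=2
  Position 10 ('a'): new char, reset run to 1
  Position 11 ('a'): continues run of 'a', length=2
Longest run: 'a' with length 3

3


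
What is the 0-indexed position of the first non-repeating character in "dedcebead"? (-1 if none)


Input: dedcebead
Character frequencies:
  'a': 1
  'b': 1
  'c': 1
  'd': 3
  'e': 3
Scanning left to right for freq == 1:
  Position 0 ('d'): freq=3, skip
  Position 1 ('e'): freq=3, skip
  Position 2 ('d'): freq=3, skip
  Position 3 ('c'): unique! => answer = 3

3


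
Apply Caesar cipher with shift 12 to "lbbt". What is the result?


Caesar cipher: shift "lbbt" by 12
  'l' (pos 11) + 12 = pos 23 = 'x'
  'b' (pos 1) + 12 = pos 13 = 'n'
  'b' (pos 1) + 12 = pos 13 = 'n'
  't' (pos 19) + 12 = pos 5 = 'f'
Result: xnnf

xnnf


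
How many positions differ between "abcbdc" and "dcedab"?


Comparing "abcbdc" and "dcedab" position by position:
  Position 0: 'a' vs 'd' => DIFFER
  Position 1: 'b' vs 'c' => DIFFER
  Position 2: 'c' vs 'e' => DIFFER
  Position 3: 'b' vs 'd' => DIFFER
  Position 4: 'd' vs 'a' => DIFFER
  Position 5: 'c' vs 'b' => DIFFER
Positions that differ: 6

6


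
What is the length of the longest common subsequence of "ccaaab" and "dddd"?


LCS of "ccaaab" and "dddd"
DP table:
           d    d    d    d
      0    0    0    0    0
  c   0    0    0    0    0
  c   0    0    0    0    0
  a   0    0    0    0    0
  a   0    0    0    0    0
  a   0    0    0    0    0
  b   0    0    0    0    0
LCS length = dp[6][4] = 0

0


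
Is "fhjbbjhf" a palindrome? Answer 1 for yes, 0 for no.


Input: fhjbbjhf
Reversed: fhjbbjhf
  Compare pos 0 ('f') with pos 7 ('f'): match
  Compare pos 1 ('h') with pos 6 ('h'): match
  Compare pos 2 ('j') with pos 5 ('j'): match
  Compare pos 3 ('b') with pos 4 ('b'): match
Result: palindrome

1


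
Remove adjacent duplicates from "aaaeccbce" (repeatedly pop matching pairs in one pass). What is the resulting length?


Input: aaaeccbce
Stack-based adjacent duplicate removal:
  Read 'a': push. Stack: a
  Read 'a': matches stack top 'a' => pop. Stack: (empty)
  Read 'a': push. Stack: a
  Read 'e': push. Stack: ae
  Read 'c': push. Stack: aec
  Read 'c': matches stack top 'c' => pop. Stack: ae
  Read 'b': push. Stack: aeb
  Read 'c': push. Stack: aebc
  Read 'e': push. Stack: aebce
Final stack: "aebce" (length 5)

5


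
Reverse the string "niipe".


Input: niipe
Reading characters right to left:
  Position 4: 'e'
  Position 3: 'p'
  Position 2: 'i'
  Position 1: 'i'
  Position 0: 'n'
Reversed: epiin

epiin


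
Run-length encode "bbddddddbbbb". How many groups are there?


Input: bbddddddbbbb
Scanning for consecutive runs:
  Group 1: 'b' x 2 (positions 0-1)
  Group 2: 'd' x 6 (positions 2-7)
  Group 3: 'b' x 4 (positions 8-11)
Total groups: 3

3


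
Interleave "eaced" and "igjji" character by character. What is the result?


Interleaving "eaced" and "igjji":
  Position 0: 'e' from first, 'i' from second => "ei"
  Position 1: 'a' from first, 'g' from second => "ag"
  Position 2: 'c' from first, 'j' from second => "cj"
  Position 3: 'e' from first, 'j' from second => "ej"
  Position 4: 'd' from first, 'i' from second => "di"
Result: eiagcjejdi

eiagcjejdi


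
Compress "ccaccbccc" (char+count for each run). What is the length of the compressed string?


Input: ccaccbccc
Runs:
  'c' x 2 => "c2"
  'a' x 1 => "a1"
  'c' x 2 => "c2"
  'b' x 1 => "b1"
  'c' x 3 => "c3"
Compressed: "c2a1c2b1c3"
Compressed length: 10

10


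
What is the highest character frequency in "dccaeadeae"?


Input: dccaeadeae
Character counts:
  'a': 3
  'c': 2
  'd': 2
  'e': 3
Maximum frequency: 3

3


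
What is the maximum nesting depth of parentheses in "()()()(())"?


Input: "()()()(())"
Tracking depth:
  Position 0 '(': depth becomes 1
  Position 1 ')': depth becomes 0
  Position 2 '(': depth becomes 1
  Position 3 ')': depth becomes 0
  Position 4 '(': depth becomes 1
  Position 5 ')': depth becomes 0
  Position 6 '(': depth becomes 1
  Position 7 '(': depth becomes 2
  Position 8 ')': depth becomes 1
  Position 9 ')': depth becomes 0
Maximum depth reached: 2

2


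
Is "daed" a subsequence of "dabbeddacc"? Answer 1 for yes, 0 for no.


Check if "daed" is a subsequence of "dabbeddacc"
Greedy scan:
  Position 0 ('d'): matches sub[0] = 'd'
  Position 1 ('a'): matches sub[1] = 'a'
  Position 2 ('b'): no match needed
  Position 3 ('b'): no match needed
  Position 4 ('e'): matches sub[2] = 'e'
  Position 5 ('d'): matches sub[3] = 'd'
  Position 6 ('d'): no match needed
  Position 7 ('a'): no match needed
  Position 8 ('c'): no match needed
  Position 9 ('c'): no match needed
All 4 characters matched => is a subsequence

1


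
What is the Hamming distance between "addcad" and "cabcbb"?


Comparing "addcad" and "cabcbb" position by position:
  Position 0: 'a' vs 'c' => differ
  Position 1: 'd' vs 'a' => differ
  Position 2: 'd' vs 'b' => differ
  Position 3: 'c' vs 'c' => same
  Position 4: 'a' vs 'b' => differ
  Position 5: 'd' vs 'b' => differ
Total differences (Hamming distance): 5

5


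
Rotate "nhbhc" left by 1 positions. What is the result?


Input: "nhbhc", rotate left by 1
First 1 characters: "n"
Remaining characters: "hbhc"
Concatenate remaining + first: "hbhc" + "n" = "hbhcn"

hbhcn


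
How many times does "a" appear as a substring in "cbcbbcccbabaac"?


Searching for "a" in "cbcbbcccbabaac"
Scanning each position:
  Position 0: "c" => no
  Position 1: "b" => no
  Position 2: "c" => no
  Position 3: "b" => no
  Position 4: "b" => no
  Position 5: "c" => no
  Position 6: "c" => no
  Position 7: "c" => no
  Position 8: "b" => no
  Position 9: "a" => MATCH
  Position 10: "b" => no
  Position 11: "a" => MATCH
  Position 12: "a" => MATCH
  Position 13: "c" => no
Total occurrences: 3

3


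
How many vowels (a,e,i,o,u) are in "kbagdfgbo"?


Input: kbagdfgbo
Checking each character:
  'k' at position 0: consonant
  'b' at position 1: consonant
  'a' at position 2: vowel (running total: 1)
  'g' at position 3: consonant
  'd' at position 4: consonant
  'f' at position 5: consonant
  'g' at position 6: consonant
  'b' at position 7: consonant
  'o' at position 8: vowel (running total: 2)
Total vowels: 2

2


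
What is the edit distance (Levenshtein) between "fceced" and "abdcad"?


Computing edit distance: "fceced" -> "abdcad"
DP table:
           a    b    d    c    a    d
      0    1    2    3    4    5    6
  f   1    1    2    3    4    5    6
  c   2    2    2    3    3    4    5
  e   3    3    3    3    4    4    5
  c   4    4    4    4    3    4    5
  e   5    5    5    5    4    4    5
  d   6    6    6    5    5    5    4
Edit distance = dp[6][6] = 4

4


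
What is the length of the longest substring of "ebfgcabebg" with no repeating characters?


Input: "ebfgcabebg"
Sliding window (track last position of each char):
  Position 0 ('e'): window [0,0] length 1 -- new best
  Position 1 ('b'): window [0,1] length 2 -- new best
  Position 2 ('f'): window [0,2] length 3 -- new best
  Position 3 ('g'): window [0,3] length 4 -- new best
  Position 4 ('c'): window [0,4] length 5 -- new best
  Position 5 ('a'): window [0,5] length 6 -- new best
  Position 6 ('b'): repeat (last at 1), move window start to 2
  Position 6 ('b'): window [2,6] length 5
  Position 7 ('e'): window [2,7] length 6
  Position 8 ('b'): repeat (last at 6), move window start to 7
  Position 8 ('b'): window [7,8] length 2
  Position 9 ('g'): window [7,9] length 3
Longest substring with no repeats: "ebfgca" with length 6

6


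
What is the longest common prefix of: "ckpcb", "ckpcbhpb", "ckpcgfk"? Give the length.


Words: ckpcb, ckpcbhpb, ckpcgfk
  Position 0: all 'c' => match
  Position 1: all 'k' => match
  Position 2: all 'p' => match
  Position 3: all 'c' => match
  Position 4: ('b', 'b', 'g') => mismatch, stop
LCP = "ckpc" (length 4)

4


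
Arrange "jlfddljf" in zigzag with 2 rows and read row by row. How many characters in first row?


Zigzag "jlfddljf" into 2 rows:
Placing characters:
  'j' => row 0
  'l' => row 1
  'f' => row 0
  'd' => row 1
  'd' => row 0
  'l' => row 1
  'j' => row 0
  'f' => row 1
Rows:
  Row 0: "jfdj"
  Row 1: "ldlf"
First row length: 4

4


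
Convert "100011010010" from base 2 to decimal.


Input: "100011010010" in base 2
Positional expansion:
  Digit '1' (value 1) x 2^11 = 2048
  Digit '0' (value 0) x 2^10 = 0
  Digit '0' (value 0) x 2^9 = 0
  Digit '0' (value 0) x 2^8 = 0
  Digit '1' (value 1) x 2^7 = 128
  Digit '1' (value 1) x 2^6 = 64
  Digit '0' (value 0) x 2^5 = 0
  Digit '1' (value 1) x 2^4 = 16
  Digit '0' (value 0) x 2^3 = 0
  Digit '0' (value 0) x 2^2 = 0
  Digit '1' (value 1) x 2^1 = 2
  Digit '0' (value 0) x 2^0 = 0
Sum = 2258

2258


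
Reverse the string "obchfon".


Input: obchfon
Reading characters right to left:
  Position 6: 'n'
  Position 5: 'o'
  Position 4: 'f'
  Position 3: 'h'
  Position 2: 'c'
  Position 1: 'b'
  Position 0: 'o'
Reversed: nofhcbo

nofhcbo


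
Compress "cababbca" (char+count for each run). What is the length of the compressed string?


Input: cababbca
Runs:
  'c' x 1 => "c1"
  'a' x 1 => "a1"
  'b' x 1 => "b1"
  'a' x 1 => "a1"
  'b' x 2 => "b2"
  'c' x 1 => "c1"
  'a' x 1 => "a1"
Compressed: "c1a1b1a1b2c1a1"
Compressed length: 14

14


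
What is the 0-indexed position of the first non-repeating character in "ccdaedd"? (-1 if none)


Input: ccdaedd
Character frequencies:
  'a': 1
  'c': 2
  'd': 3
  'e': 1
Scanning left to right for freq == 1:
  Position 0 ('c'): freq=2, skip
  Position 1 ('c'): freq=2, skip
  Position 2 ('d'): freq=3, skip
  Position 3 ('a'): unique! => answer = 3

3


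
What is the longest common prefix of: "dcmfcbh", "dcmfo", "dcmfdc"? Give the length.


Words: dcmfcbh, dcmfo, dcmfdc
  Position 0: all 'd' => match
  Position 1: all 'c' => match
  Position 2: all 'm' => match
  Position 3: all 'f' => match
  Position 4: ('c', 'o', 'd') => mismatch, stop
LCP = "dcmf" (length 4)

4


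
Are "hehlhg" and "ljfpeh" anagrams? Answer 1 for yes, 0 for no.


Strings: "hehlhg", "ljfpeh"
Sorted first:  eghhhl
Sorted second: efhjlp
Differ at position 1: 'g' vs 'f' => not anagrams

0


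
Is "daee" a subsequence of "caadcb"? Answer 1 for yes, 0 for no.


Check if "daee" is a subsequence of "caadcb"
Greedy scan:
  Position 0 ('c'): no match needed
  Position 1 ('a'): no match needed
  Position 2 ('a'): no match needed
  Position 3 ('d'): matches sub[0] = 'd'
  Position 4 ('c'): no match needed
  Position 5 ('b'): no match needed
Only matched 1/4 characters => not a subsequence

0


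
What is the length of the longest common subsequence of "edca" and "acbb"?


LCS of "edca" and "acbb"
DP table:
           a    c    b    b
      0    0    0    0    0
  e   0    0    0    0    0
  d   0    0    0    0    0
  c   0    0    1    1    1
  a   0    1    1    1    1
LCS length = dp[4][4] = 1

1


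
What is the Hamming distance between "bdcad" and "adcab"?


Comparing "bdcad" and "adcab" position by position:
  Position 0: 'b' vs 'a' => differ
  Position 1: 'd' vs 'd' => same
  Position 2: 'c' vs 'c' => same
  Position 3: 'a' vs 'a' => same
  Position 4: 'd' vs 'b' => differ
Total differences (Hamming distance): 2

2


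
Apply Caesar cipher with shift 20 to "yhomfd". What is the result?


Caesar cipher: shift "yhomfd" by 20
  'y' (pos 24) + 20 = pos 18 = 's'
  'h' (pos 7) + 20 = pos 1 = 'b'
  'o' (pos 14) + 20 = pos 8 = 'i'
  'm' (pos 12) + 20 = pos 6 = 'g'
  'f' (pos 5) + 20 = pos 25 = 'z'
  'd' (pos 3) + 20 = pos 23 = 'x'
Result: sbigzx

sbigzx


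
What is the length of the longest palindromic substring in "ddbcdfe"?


Input: "ddbcdfe"
Checking substrings for palindromes:
  [0:2] "dd" (len 2) => palindrome
Longest palindromic substring: "dd" with length 2

2


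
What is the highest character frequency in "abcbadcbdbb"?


Input: abcbadcbdbb
Character counts:
  'a': 2
  'b': 5
  'c': 2
  'd': 2
Maximum frequency: 5

5


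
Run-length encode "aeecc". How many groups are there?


Input: aeecc
Scanning for consecutive runs:
  Group 1: 'a' x 1 (positions 0-0)
  Group 2: 'e' x 2 (positions 1-2)
  Group 3: 'c' x 2 (positions 3-4)
Total groups: 3

3


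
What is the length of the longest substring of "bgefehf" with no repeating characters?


Input: "bgefehf"
Sliding window (track last position of each char):
  Position 0 ('b'): window [0,0] length 1 -- new best
  Position 1 ('g'): window [0,1] length 2 -- new best
  Position 2 ('e'): window [0,2] length 3 -- new best
  Position 3 ('f'): window [0,3] length 4 -- new best
  Position 4 ('e'): repeat (last at 2), move window start to 3
  Position 4 ('e'): window [3,4] length 2
  Position 5 ('h'): window [3,5] length 3
  Position 6 ('f'): repeat (last at 3), move window start to 4
  Position 6 ('f'): window [4,6] length 3
Longest substring with no repeats: "bgef" with length 4

4


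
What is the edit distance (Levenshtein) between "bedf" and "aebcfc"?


Computing edit distance: "bedf" -> "aebcfc"
DP table:
           a    e    b    c    f    c
      0    1    2    3    4    5    6
  b   1    1    2    2    3    4    5
  e   2    2    1    2    3    4    5
  d   3    3    2    2    3    4    5
  f   4    4    3    3    3    3    4
Edit distance = dp[4][6] = 4

4


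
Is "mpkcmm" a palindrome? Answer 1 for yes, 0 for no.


Input: mpkcmm
Reversed: mmckpm
  Compare pos 0 ('m') with pos 5 ('m'): match
  Compare pos 1 ('p') with pos 4 ('m'): MISMATCH
  Compare pos 2 ('k') with pos 3 ('c'): MISMATCH
Result: not a palindrome

0


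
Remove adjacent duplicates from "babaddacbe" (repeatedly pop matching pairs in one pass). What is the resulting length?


Input: babaddacbe
Stack-based adjacent duplicate removal:
  Read 'b': push. Stack: b
  Read 'a': push. Stack: ba
  Read 'b': push. Stack: bab
  Read 'a': push. Stack: baba
  Read 'd': push. Stack: babad
  Read 'd': matches stack top 'd' => pop. Stack: baba
  Read 'a': matches stack top 'a' => pop. Stack: bab
  Read 'c': push. Stack: babc
  Read 'b': push. Stack: babcb
  Read 'e': push. Stack: babcbe
Final stack: "babcbe" (length 6)

6


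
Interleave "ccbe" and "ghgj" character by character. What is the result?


Interleaving "ccbe" and "ghgj":
  Position 0: 'c' from first, 'g' from second => "cg"
  Position 1: 'c' from first, 'h' from second => "ch"
  Position 2: 'b' from first, 'g' from second => "bg"
  Position 3: 'e' from first, 'j' from second => "ej"
Result: cgchbgej

cgchbgej


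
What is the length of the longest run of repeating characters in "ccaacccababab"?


Input: "ccaacccababab"
Scanning for longest run:
  Position 1 ('c'): continues run of 'c', length=2
  Position 2 ('a'): new char, reset run to 1
  Position 3 ('a'): continues run of 'a', length=2
  Position 4 ('c'): new char, reset run to 1
  Position 5 ('c'): continues run of 'c', length=2
  Position 6 ('c'): continues run of 'c', length=3
  Position 7 ('a'): new char, reset run to 1
  Position 8 ('b'): new char, reset run to 1
  Position 9 ('a'): new char, reset run to 1
  Position 10 ('b'): new char, reset run to 1
  Position 11 ('a'): new char, reset run to 1
  Position 12 ('b'): new char, reset run to 1
Longest run: 'c' with length 3

3


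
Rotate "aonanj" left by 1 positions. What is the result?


Input: "aonanj", rotate left by 1
First 1 characters: "a"
Remaining characters: "onanj"
Concatenate remaining + first: "onanj" + "a" = "onanja"

onanja


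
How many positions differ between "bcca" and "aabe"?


Comparing "bcca" and "aabe" position by position:
  Position 0: 'b' vs 'a' => DIFFER
  Position 1: 'c' vs 'a' => DIFFER
  Position 2: 'c' vs 'b' => DIFFER
  Position 3: 'a' vs 'e' => DIFFER
Positions that differ: 4

4


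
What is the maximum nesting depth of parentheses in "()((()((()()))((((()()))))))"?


Input: "()((()((()()))((((()()))))))"
Tracking depth:
  Position 0 '(': depth becomes 1
  Position 1 ')': depth becomes 0
  Position 2 '(': depth becomes 1
  Position 3 '(': depth becomes 2
  Position 4 '(': depth becomes 3
  Position 5 ')': depth becomes 2
  Position 6 '(': depth becomes 3
  Position 7 '(': depth becomes 4
  Position 8 '(': depth becomes 5
  Position 9 ')': depth becomes 4
  Position 10 '(': depth becomes 5
  Position 11 ')': depth becomes 4
  Position 12 ')': depth becomes 3
  Position 13 ')': depth becomes 2
  Position 14 '(': depth becomes 3
  Position 15 '(': depth becomes 4
  Position 16 '(': depth becomes 5
  Position 17 '(': depth becomes 6
  Position 18 '(': depth becomes 7
  Position 19 ')': depth becomes 6
  Position 20 '(': depth becomes 7
  Position 21 ')': depth becomes 6
  Position 22 ')': depth becomes 5
  Position 23 ')': depth becomes 4
  Position 24 ')': depth becomes 3
  Position 25 ')': depth becomes 2
  Position 26 ')': depth becomes 1
  Position 27 ')': depth becomes 0
Maximum depth reached: 7

7


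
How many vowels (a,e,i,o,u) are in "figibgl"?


Input: figibgl
Checking each character:
  'f' at position 0: consonant
  'i' at position 1: vowel (running total: 1)
  'g' at position 2: consonant
  'i' at position 3: vowel (running total: 2)
  'b' at position 4: consonant
  'g' at position 5: consonant
  'l' at position 6: consonant
Total vowels: 2

2


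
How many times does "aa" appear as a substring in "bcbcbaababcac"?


Searching for "aa" in "bcbcbaababcac"
Scanning each position:
  Position 0: "bc" => no
  Position 1: "cb" => no
  Position 2: "bc" => no
  Position 3: "cb" => no
  Position 4: "ba" => no
  Position 5: "aa" => MATCH
  Position 6: "ab" => no
  Position 7: "ba" => no
  Position 8: "ab" => no
  Position 9: "bc" => no
  Position 10: "ca" => no
  Position 11: "ac" => no
Total occurrences: 1

1


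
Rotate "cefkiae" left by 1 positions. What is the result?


Input: "cefkiae", rotate left by 1
First 1 characters: "c"
Remaining characters: "efkiae"
Concatenate remaining + first: "efkiae" + "c" = "efkiaec"

efkiaec


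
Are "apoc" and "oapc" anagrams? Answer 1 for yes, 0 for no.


Strings: "apoc", "oapc"
Sorted first:  acop
Sorted second: acop
Sorted forms match => anagrams

1


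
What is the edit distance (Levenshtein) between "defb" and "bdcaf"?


Computing edit distance: "defb" -> "bdcaf"
DP table:
           b    d    c    a    f
      0    1    2    3    4    5
  d   1    1    1    2    3    4
  e   2    2    2    2    3    4
  f   3    3    3    3    3    3
  b   4    3    4    4    4    4
Edit distance = dp[4][5] = 4

4


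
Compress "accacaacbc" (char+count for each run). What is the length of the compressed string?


Input: accacaacbc
Runs:
  'a' x 1 => "a1"
  'c' x 2 => "c2"
  'a' x 1 => "a1"
  'c' x 1 => "c1"
  'a' x 2 => "a2"
  'c' x 1 => "c1"
  'b' x 1 => "b1"
  'c' x 1 => "c1"
Compressed: "a1c2a1c1a2c1b1c1"
Compressed length: 16

16


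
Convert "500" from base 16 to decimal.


Input: "500" in base 16
Positional expansion:
  Digit '5' (value 5) x 16^2 = 1280
  Digit '0' (value 0) x 16^1 = 0
  Digit '0' (value 0) x 16^0 = 0
Sum = 1280

1280


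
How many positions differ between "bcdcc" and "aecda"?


Comparing "bcdcc" and "aecda" position by position:
  Position 0: 'b' vs 'a' => DIFFER
  Position 1: 'c' vs 'e' => DIFFER
  Position 2: 'd' vs 'c' => DIFFER
  Position 3: 'c' vs 'd' => DIFFER
  Position 4: 'c' vs 'a' => DIFFER
Positions that differ: 5

5


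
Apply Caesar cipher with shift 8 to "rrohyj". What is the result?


Caesar cipher: shift "rrohyj" by 8
  'r' (pos 17) + 8 = pos 25 = 'z'
  'r' (pos 17) + 8 = pos 25 = 'z'
  'o' (pos 14) + 8 = pos 22 = 'w'
  'h' (pos 7) + 8 = pos 15 = 'p'
  'y' (pos 24) + 8 = pos 6 = 'g'
  'j' (pos 9) + 8 = pos 17 = 'r'
Result: zzwpgr

zzwpgr


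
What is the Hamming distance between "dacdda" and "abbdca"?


Comparing "dacdda" and "abbdca" position by position:
  Position 0: 'd' vs 'a' => differ
  Position 1: 'a' vs 'b' => differ
  Position 2: 'c' vs 'b' => differ
  Position 3: 'd' vs 'd' => same
  Position 4: 'd' vs 'c' => differ
  Position 5: 'a' vs 'a' => same
Total differences (Hamming distance): 4

4


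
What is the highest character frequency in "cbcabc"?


Input: cbcabc
Character counts:
  'a': 1
  'b': 2
  'c': 3
Maximum frequency: 3

3


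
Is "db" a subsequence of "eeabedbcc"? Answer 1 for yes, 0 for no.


Check if "db" is a subsequence of "eeabedbcc"
Greedy scan:
  Position 0 ('e'): no match needed
  Position 1 ('e'): no match needed
  Position 2 ('a'): no match needed
  Position 3 ('b'): no match needed
  Position 4 ('e'): no match needed
  Position 5 ('d'): matches sub[0] = 'd'
  Position 6 ('b'): matches sub[1] = 'b'
  Position 7 ('c'): no match needed
  Position 8 ('c'): no match needed
All 2 characters matched => is a subsequence

1


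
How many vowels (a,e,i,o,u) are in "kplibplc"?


Input: kplibplc
Checking each character:
  'k' at position 0: consonant
  'p' at position 1: consonant
  'l' at position 2: consonant
  'i' at position 3: vowel (running total: 1)
  'b' at position 4: consonant
  'p' at position 5: consonant
  'l' at position 6: consonant
  'c' at position 7: consonant
Total vowels: 1

1


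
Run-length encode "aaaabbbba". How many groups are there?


Input: aaaabbbba
Scanning for consecutive runs:
  Group 1: 'a' x 4 (positions 0-3)
  Group 2: 'b' x 4 (positions 4-7)
  Group 3: 'a' x 1 (positions 8-8)
Total groups: 3

3


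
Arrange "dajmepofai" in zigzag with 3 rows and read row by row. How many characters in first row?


Zigzag "dajmepofai" into 3 rows:
Placing characters:
  'd' => row 0
  'a' => row 1
  'j' => row 2
  'm' => row 1
  'e' => row 0
  'p' => row 1
  'o' => row 2
  'f' => row 1
  'a' => row 0
  'i' => row 1
Rows:
  Row 0: "dea"
  Row 1: "ampfi"
  Row 2: "jo"
First row length: 3

3


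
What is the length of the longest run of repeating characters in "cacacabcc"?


Input: "cacacabcc"
Scanning for longest run:
  Position 1 ('a'): new char, reset run to 1
  Position 2 ('c'): new char, reset run to 1
  Position 3 ('a'): new char, reset run to 1
  Position 4 ('c'): new char, reset run to 1
  Position 5 ('a'): new char, reset run to 1
  Position 6 ('b'): new char, reset run to 1
  Position 7 ('c'): new char, reset run to 1
  Position 8 ('c'): continues run of 'c', length=2
Longest run: 'c' with length 2

2


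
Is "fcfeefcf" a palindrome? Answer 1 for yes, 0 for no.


Input: fcfeefcf
Reversed: fcfeefcf
  Compare pos 0 ('f') with pos 7 ('f'): match
  Compare pos 1 ('c') with pos 6 ('c'): match
  Compare pos 2 ('f') with pos 5 ('f'): match
  Compare pos 3 ('e') with pos 4 ('e'): match
Result: palindrome

1


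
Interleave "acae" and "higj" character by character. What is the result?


Interleaving "acae" and "higj":
  Position 0: 'a' from first, 'h' from second => "ah"
  Position 1: 'c' from first, 'i' from second => "ci"
  Position 2: 'a' from first, 'g' from second => "ag"
  Position 3: 'e' from first, 'j' from second => "ej"
Result: ahciagej

ahciagej


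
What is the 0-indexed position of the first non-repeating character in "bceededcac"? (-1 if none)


Input: bceededcac
Character frequencies:
  'a': 1
  'b': 1
  'c': 3
  'd': 2
  'e': 3
Scanning left to right for freq == 1:
  Position 0 ('b'): unique! => answer = 0

0


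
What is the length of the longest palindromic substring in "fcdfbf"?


Input: "fcdfbf"
Checking substrings for palindromes:
  [3:6] "fbf" (len 3) => palindrome
Longest palindromic substring: "fbf" with length 3

3


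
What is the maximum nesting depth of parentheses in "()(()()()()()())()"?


Input: "()(()()()()()())()"
Tracking depth:
  Position 0 '(': depth becomes 1
  Position 1 ')': depth becomes 0
  Position 2 '(': depth becomes 1
  Position 3 '(': depth becomes 2
  Position 4 ')': depth becomes 1
  Position 5 '(': depth becomes 2
  Position 6 ')': depth becomes 1
  Position 7 '(': depth becomes 2
  Position 8 ')': depth becomes 1
  Position 9 '(': depth becomes 2
  Position 10 ')': depth becomes 1
  Position 11 '(': depth becomes 2
  Position 12 ')': depth becomes 1
  Position 13 '(': depth becomes 2
  Position 14 ')': depth becomes 1
  Position 15 ')': depth becomes 0
  Position 16 '(': depth becomes 1
  Position 17 ')': depth becomes 0
Maximum depth reached: 2

2


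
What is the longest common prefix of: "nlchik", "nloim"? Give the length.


Words: nlchik, nloim
  Position 0: all 'n' => match
  Position 1: all 'l' => match
  Position 2: ('c', 'o') => mismatch, stop
LCP = "nl" (length 2)

2


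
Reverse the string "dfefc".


Input: dfefc
Reading characters right to left:
  Position 4: 'c'
  Position 3: 'f'
  Position 2: 'e'
  Position 1: 'f'
  Position 0: 'd'
Reversed: cfefd

cfefd


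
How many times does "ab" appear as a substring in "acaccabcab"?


Searching for "ab" in "acaccabcab"
Scanning each position:
  Position 0: "ac" => no
  Position 1: "ca" => no
  Position 2: "ac" => no
  Position 3: "cc" => no
  Position 4: "ca" => no
  Position 5: "ab" => MATCH
  Position 6: "bc" => no
  Position 7: "ca" => no
  Position 8: "ab" => MATCH
Total occurrences: 2

2


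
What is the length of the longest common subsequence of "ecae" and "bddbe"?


LCS of "ecae" and "bddbe"
DP table:
           b    d    d    b    e
      0    0    0    0    0    0
  e   0    0    0    0    0    1
  c   0    0    0    0    0    1
  a   0    0    0    0    0    1
  e   0    0    0    0    0    1
LCS length = dp[4][5] = 1

1


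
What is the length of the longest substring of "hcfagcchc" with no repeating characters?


Input: "hcfagcchc"
Sliding window (track last position of each char):
  Position 0 ('h'): window [0,0] length 1 -- new best
  Position 1 ('c'): window [0,1] length 2 -- new best
  Position 2 ('f'): window [0,2] length 3 -- new best
  Position 3 ('a'): window [0,3] length 4 -- new best
  Position 4 ('g'): window [0,4] length 5 -- new best
  Position 5 ('c'): repeat (last at 1), move window start to 2
  Position 5 ('c'): window [2,5] length 4
  Position 6 ('c'): repeat (last at 5), move window start to 6
  Position 6 ('c'): window [6,6] length 1
  Position 7 ('h'): window [6,7] length 2
  Position 8 ('c'): repeat (last at 6), move window start to 7
  Position 8 ('c'): window [7,8] length 2
Longest substring with no repeats: "hcfag" with length 5

5


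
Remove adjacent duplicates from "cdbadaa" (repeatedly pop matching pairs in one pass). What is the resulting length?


Input: cdbadaa
Stack-based adjacent duplicate removal:
  Read 'c': push. Stack: c
  Read 'd': push. Stack: cd
  Read 'b': push. Stack: cdb
  Read 'a': push. Stack: cdba
  Read 'd': push. Stack: cdbad
  Read 'a': push. Stack: cdbada
  Read 'a': matches stack top 'a' => pop. Stack: cdbad
Final stack: "cdbad" (length 5)

5


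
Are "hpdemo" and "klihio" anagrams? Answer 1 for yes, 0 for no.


Strings: "hpdemo", "klihio"
Sorted first:  dehmop
Sorted second: hiiklo
Differ at position 0: 'd' vs 'h' => not anagrams

0


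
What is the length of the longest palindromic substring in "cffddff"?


Input: "cffddff"
Checking substrings for palindromes:
  [1:7] "ffddff" (len 6) => palindrome
  [2:6] "fddf" (len 4) => palindrome
  [1:3] "ff" (len 2) => palindrome
  [3:5] "dd" (len 2) => palindrome
  [5:7] "ff" (len 2) => palindrome
Longest palindromic substring: "ffddff" with length 6

6


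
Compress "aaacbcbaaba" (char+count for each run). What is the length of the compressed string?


Input: aaacbcbaaba
Runs:
  'a' x 3 => "a3"
  'c' x 1 => "c1"
  'b' x 1 => "b1"
  'c' x 1 => "c1"
  'b' x 1 => "b1"
  'a' x 2 => "a2"
  'b' x 1 => "b1"
  'a' x 1 => "a1"
Compressed: "a3c1b1c1b1a2b1a1"
Compressed length: 16

16


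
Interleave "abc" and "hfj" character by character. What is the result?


Interleaving "abc" and "hfj":
  Position 0: 'a' from first, 'h' from second => "ah"
  Position 1: 'b' from first, 'f' from second => "bf"
  Position 2: 'c' from first, 'j' from second => "cj"
Result: ahbfcj

ahbfcj


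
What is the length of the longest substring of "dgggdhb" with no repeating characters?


Input: "dgggdhb"
Sliding window (track last position of each char):
  Position 0 ('d'): window [0,0] length 1 -- new best
  Position 1 ('g'): window [0,1] length 2 -- new best
  Position 2 ('g'): repeat (last at 1), move window start to 2
  Position 2 ('g'): window [2,2] length 1
  Position 3 ('g'): repeat (last at 2), move window start to 3
  Position 3 ('g'): window [3,3] length 1
  Position 4 ('d'): window [3,4] length 2
  Position 5 ('h'): window [3,5] length 3 -- new best
  Position 6 ('b'): window [3,6] length 4 -- new best
Longest substring with no repeats: "gdhb" with length 4

4


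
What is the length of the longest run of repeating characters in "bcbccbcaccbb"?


Input: "bcbccbcaccbb"
Scanning for longest run:
  Position 1 ('c'): new char, reset run to 1
  Position 2 ('b'): new char, reset run to 1
  Position 3 ('c'): new char, reset run to 1
  Position 4 ('c'): continues run of 'c', length=2
  Position 5 ('b'): new char, reset run to 1
  Position 6 ('c'): new char, reset run to 1
  Position 7 ('a'): new char, reset run to 1
  Position 8 ('c'): new char, reset run to 1
  Position 9 ('c'): continues run of 'c', length=2
  Position 10 ('b'): new char, reset run to 1
  Position 11 ('b'): continues run of 'b', length=2
Longest run: 'c' with length 2

2


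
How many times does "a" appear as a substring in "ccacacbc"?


Searching for "a" in "ccacacbc"
Scanning each position:
  Position 0: "c" => no
  Position 1: "c" => no
  Position 2: "a" => MATCH
  Position 3: "c" => no
  Position 4: "a" => MATCH
  Position 5: "c" => no
  Position 6: "b" => no
  Position 7: "c" => no
Total occurrences: 2

2


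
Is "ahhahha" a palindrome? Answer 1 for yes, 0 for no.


Input: ahhahha
Reversed: ahhahha
  Compare pos 0 ('a') with pos 6 ('a'): match
  Compare pos 1 ('h') with pos 5 ('h'): match
  Compare pos 2 ('h') with pos 4 ('h'): match
Result: palindrome

1


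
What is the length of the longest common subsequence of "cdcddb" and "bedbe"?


LCS of "cdcddb" and "bedbe"
DP table:
           b    e    d    b    e
      0    0    0    0    0    0
  c   0    0    0    0    0    0
  d   0    0    0    1    1    1
  c   0    0    0    1    1    1
  d   0    0    0    1    1    1
  d   0    0    0    1    1    1
  b   0    1    1    1    2    2
LCS length = dp[6][5] = 2

2


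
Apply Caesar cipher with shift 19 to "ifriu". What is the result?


Caesar cipher: shift "ifriu" by 19
  'i' (pos 8) + 19 = pos 1 = 'b'
  'f' (pos 5) + 19 = pos 24 = 'y'
  'r' (pos 17) + 19 = pos 10 = 'k'
  'i' (pos 8) + 19 = pos 1 = 'b'
  'u' (pos 20) + 19 = pos 13 = 'n'
Result: bykbn

bykbn


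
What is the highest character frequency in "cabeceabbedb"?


Input: cabeceabbedb
Character counts:
  'a': 2
  'b': 4
  'c': 2
  'd': 1
  'e': 3
Maximum frequency: 4

4


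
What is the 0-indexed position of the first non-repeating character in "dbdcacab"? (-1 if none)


Input: dbdcacab
Character frequencies:
  'a': 2
  'b': 2
  'c': 2
  'd': 2
Scanning left to right for freq == 1:
  Position 0 ('d'): freq=2, skip
  Position 1 ('b'): freq=2, skip
  Position 2 ('d'): freq=2, skip
  Position 3 ('c'): freq=2, skip
  Position 4 ('a'): freq=2, skip
  Position 5 ('c'): freq=2, skip
  Position 6 ('a'): freq=2, skip
  Position 7 ('b'): freq=2, skip
  No unique character found => answer = -1

-1


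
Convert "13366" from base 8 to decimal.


Input: "13366" in base 8
Positional expansion:
  Digit '1' (value 1) x 8^4 = 4096
  Digit '3' (value 3) x 8^3 = 1536
  Digit '3' (value 3) x 8^2 = 192
  Digit '6' (value 6) x 8^1 = 48
  Digit '6' (value 6) x 8^0 = 6
Sum = 5878

5878


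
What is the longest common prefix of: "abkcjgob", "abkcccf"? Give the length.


Words: abkcjgob, abkcccf
  Position 0: all 'a' => match
  Position 1: all 'b' => match
  Position 2: all 'k' => match
  Position 3: all 'c' => match
  Position 4: ('j', 'c') => mismatch, stop
LCP = "abkc" (length 4)

4


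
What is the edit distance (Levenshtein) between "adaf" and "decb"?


Computing edit distance: "adaf" -> "decb"
DP table:
           d    e    c    b
      0    1    2    3    4
  a   1    1    2    3    4
  d   2    1    2    3    4
  a   3    2    2    3    4
  f   4    3    3    3    4
Edit distance = dp[4][4] = 4

4


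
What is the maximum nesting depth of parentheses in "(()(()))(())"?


Input: "(()(()))(())"
Tracking depth:
  Position 0 '(': depth becomes 1
  Position 1 '(': depth becomes 2
  Position 2 ')': depth becomes 1
  Position 3 '(': depth becomes 2
  Position 4 '(': depth becomes 3
  Position 5 ')': depth becomes 2
  Position 6 ')': depth becomes 1
  Position 7 ')': depth becomes 0
  Position 8 '(': depth becomes 1
  Position 9 '(': depth becomes 2
  Position 10 ')': depth becomes 1
  Position 11 ')': depth becomes 0
Maximum depth reached: 3

3


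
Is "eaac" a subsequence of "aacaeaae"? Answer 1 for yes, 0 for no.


Check if "eaac" is a subsequence of "aacaeaae"
Greedy scan:
  Position 0 ('a'): no match needed
  Position 1 ('a'): no match needed
  Position 2 ('c'): no match needed
  Position 3 ('a'): no match needed
  Position 4 ('e'): matches sub[0] = 'e'
  Position 5 ('a'): matches sub[1] = 'a'
  Position 6 ('a'): matches sub[2] = 'a'
  Position 7 ('e'): no match needed
Only matched 3/4 characters => not a subsequence

0


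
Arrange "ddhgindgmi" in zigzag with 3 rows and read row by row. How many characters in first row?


Zigzag "ddhgindgmi" into 3 rows:
Placing characters:
  'd' => row 0
  'd' => row 1
  'h' => row 2
  'g' => row 1
  'i' => row 0
  'n' => row 1
  'd' => row 2
  'g' => row 1
  'm' => row 0
  'i' => row 1
Rows:
  Row 0: "dim"
  Row 1: "dgngi"
  Row 2: "hd"
First row length: 3

3


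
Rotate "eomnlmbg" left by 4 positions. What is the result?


Input: "eomnlmbg", rotate left by 4
First 4 characters: "eomn"
Remaining characters: "lmbg"
Concatenate remaining + first: "lmbg" + "eomn" = "lmbgeomn"

lmbgeomn


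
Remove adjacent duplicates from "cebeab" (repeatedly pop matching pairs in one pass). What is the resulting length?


Input: cebeab
Stack-based adjacent duplicate removal:
  Read 'c': push. Stack: c
  Read 'e': push. Stack: ce
  Read 'b': push. Stack: ceb
  Read 'e': push. Stack: cebe
  Read 'a': push. Stack: cebea
  Read 'b': push. Stack: cebeab
Final stack: "cebeab" (length 6)

6
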